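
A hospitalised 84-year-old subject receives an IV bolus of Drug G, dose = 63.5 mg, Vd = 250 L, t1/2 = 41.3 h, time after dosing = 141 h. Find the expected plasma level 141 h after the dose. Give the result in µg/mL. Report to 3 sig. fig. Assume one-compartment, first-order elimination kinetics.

0.0238 µg/mL

C₀ = Dose / Vd = 63.50 / 250 = 0.2540 mg/L
k = ln2 / t½ = 0.693147 / 41.3 = 0.01678 h⁻¹
C = C₀ · e^(−k·t) = 0.2540 × e^(−0.01678 × 141)
  = 0.2540 × 0.09386 = 0.02384 mg/L
(0.02384 mg/L = 0.02384 µg/mL)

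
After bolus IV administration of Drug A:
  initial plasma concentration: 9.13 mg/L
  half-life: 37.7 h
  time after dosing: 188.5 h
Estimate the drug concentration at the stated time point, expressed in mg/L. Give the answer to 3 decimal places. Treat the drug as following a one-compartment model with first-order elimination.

0.285 mg/L

k = ln2 / t½ = 0.693147 / 37.7 = 0.01839 h⁻¹
t / t½ = 188.5 / 37.7 = 5 half-lives
C = C₀ × (1/2)^5 = 9.130 × 0.03125 = 0.2853 mg/L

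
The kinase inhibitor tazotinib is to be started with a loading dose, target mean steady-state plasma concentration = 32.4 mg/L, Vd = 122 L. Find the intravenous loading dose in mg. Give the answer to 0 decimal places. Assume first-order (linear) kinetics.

LD = Css × Vd = 32.4 × 122 = 3953 mg

3953 mg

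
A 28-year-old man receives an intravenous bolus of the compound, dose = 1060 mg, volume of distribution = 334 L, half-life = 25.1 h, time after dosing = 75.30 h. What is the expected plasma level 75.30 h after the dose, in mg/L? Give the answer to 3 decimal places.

C₀ = Dose / Vd = 1060 / 334 = 3.174 mg/L
k = ln2 / t½ = 0.693147 / 25.1 = 0.02762 h⁻¹
t / t½ = 75.30 / 25.1 = 3 half-lives
C = C₀ × (1/2)^3 = 3.174 × 0.1250 = 0.3968 mg/L

0.397 mg/L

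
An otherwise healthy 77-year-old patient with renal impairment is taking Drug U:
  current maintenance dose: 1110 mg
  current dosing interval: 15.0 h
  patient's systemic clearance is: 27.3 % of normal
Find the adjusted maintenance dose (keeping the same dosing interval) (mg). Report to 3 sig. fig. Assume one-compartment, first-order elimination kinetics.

303 mg

To keep the same average steady-state level, dosing rate must scale with clearance.
CL ratio = 27.3 / 100 = 0.2730
New dose (same interval) = 1110 × 0.2730 = 303.0 mg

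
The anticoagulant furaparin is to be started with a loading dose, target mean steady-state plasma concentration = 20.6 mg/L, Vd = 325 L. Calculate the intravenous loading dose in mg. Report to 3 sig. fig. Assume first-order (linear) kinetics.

6700 mg

LD = Css × Vd = 20.6 × 325 = 6695 mg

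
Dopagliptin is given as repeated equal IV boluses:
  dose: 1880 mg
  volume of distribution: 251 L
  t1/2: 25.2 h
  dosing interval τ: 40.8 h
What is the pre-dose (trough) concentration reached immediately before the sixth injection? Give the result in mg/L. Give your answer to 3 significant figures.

C₀ per dose = Dose / Vd = 1880 / 251 = 7.490 mg/L
k = ln2 / t½ = 0.693147 / 25.2 = 0.02751 h⁻¹
Fraction remaining after one interval: r = e^(−kτ) = e^(−0.02751 × 40.8) = 0.3255
Before dose 6, 5 doses have been given (aged 1τ, 2τ, 3τ, 4τ, 5τ).
C_trough = C₀ × (r + r² + … + r^5) = C₀ × r(1−r^5)/(1−r)
        = 7.490 × 0.3255 × (1 − 0.003654) / (1 − 0.3255) = 3.601 mg/L

3.60 mg/L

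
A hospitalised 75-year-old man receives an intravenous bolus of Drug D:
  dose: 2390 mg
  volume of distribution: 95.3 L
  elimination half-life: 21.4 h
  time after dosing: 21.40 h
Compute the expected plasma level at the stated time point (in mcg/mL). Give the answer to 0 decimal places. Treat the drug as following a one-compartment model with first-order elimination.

13 mcg/mL

C₀ = Dose / Vd = 2390 / 95.3 = 25.08 mg/L
k = ln2 / t½ = 0.693147 / 21.4 = 0.03239 h⁻¹
t / t½ = 21.40 / 21.4 = 1 half-lives
C = C₀ × (1/2)^1 = 25.08 × 0.5000 = 12.54 mg/L
(12.54 mg/L = 12.54 mcg/mL)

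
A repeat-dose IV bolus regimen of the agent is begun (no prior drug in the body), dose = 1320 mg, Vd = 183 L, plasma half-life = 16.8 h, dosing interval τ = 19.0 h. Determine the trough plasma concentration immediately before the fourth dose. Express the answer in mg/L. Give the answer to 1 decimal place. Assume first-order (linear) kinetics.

5.5 mg/L

C₀ per dose = Dose / Vd = 1320 / 183 = 7.213 mg/L
k = ln2 / t½ = 0.693147 / 16.8 = 0.04126 h⁻¹
Fraction remaining after one interval: r = e^(−kτ) = e^(−0.04126 × 19.0) = 0.4566
Before dose 4, 3 doses have been given (aged 1τ, 2τ, 3τ).
C_trough = C₀ × (r + r² + … + r^3) = C₀ × r(1−r^3)/(1−r)
        = 7.213 × 0.4566 × (1 − 0.09519) / (1 − 0.4566) = 5.484 mg/L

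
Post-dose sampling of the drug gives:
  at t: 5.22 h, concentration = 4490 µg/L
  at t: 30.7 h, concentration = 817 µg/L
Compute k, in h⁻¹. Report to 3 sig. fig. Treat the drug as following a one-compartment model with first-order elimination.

0.0669 h⁻¹

k = ln(C₁/C₂) / (t₂ − t₁) = ln(4490/817) / (30.7 − 5.22)
  = 1.704 / 25.48 = 0.06688 h⁻¹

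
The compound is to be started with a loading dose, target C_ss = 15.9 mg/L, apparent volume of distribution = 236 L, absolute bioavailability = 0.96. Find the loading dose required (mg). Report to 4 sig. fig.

3909 mg

LD = Css × Vd / F = 15.9 × 236 / 0.96 = 3909 mg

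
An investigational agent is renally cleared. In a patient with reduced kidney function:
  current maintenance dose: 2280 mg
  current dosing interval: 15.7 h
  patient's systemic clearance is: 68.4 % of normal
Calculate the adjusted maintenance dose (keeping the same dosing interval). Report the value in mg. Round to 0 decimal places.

1560 mg

To keep the same average steady-state level, dosing rate must scale with clearance.
CL ratio = 68.4 / 100 = 0.6840
New dose (same interval) = 2280 × 0.6840 = 1560 mg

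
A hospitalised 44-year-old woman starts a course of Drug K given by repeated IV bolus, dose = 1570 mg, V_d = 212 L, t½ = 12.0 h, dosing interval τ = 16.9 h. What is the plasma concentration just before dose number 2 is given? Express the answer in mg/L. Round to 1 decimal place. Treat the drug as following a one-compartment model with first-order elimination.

C₀ per dose = Dose / Vd = 1570 / 212 = 7.406 mg/L
k = ln2 / t½ = 0.693147 / 12.0 = 0.05776 h⁻¹
Fraction remaining after one interval: r = e^(−kτ) = e^(−0.05776 × 16.9) = 0.3768
Before dose 2, 1 dose has been given (aged 1τ).
C_trough = C₀ × r = 7.406 × 0.3768 = 2.791 mg/L

2.8 mg/L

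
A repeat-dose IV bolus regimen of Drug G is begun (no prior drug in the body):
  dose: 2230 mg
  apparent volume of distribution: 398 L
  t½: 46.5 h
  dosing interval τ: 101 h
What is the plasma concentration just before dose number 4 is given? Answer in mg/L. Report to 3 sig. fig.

C₀ per dose = Dose / Vd = 2230 / 398 = 5.603 mg/L
k = ln2 / t½ = 0.693147 / 46.5 = 0.01491 h⁻¹
Fraction remaining after one interval: r = e^(−kτ) = e^(−0.01491 × 101) = 0.2218
Before dose 4, 3 doses have been given (aged 1τ, 2τ, 3τ).
C_trough = C₀ × (r + r² + … + r^3) = C₀ × r(1−r^3)/(1−r)
        = 5.603 × 0.2218 × (1 − 0.01091) / (1 − 0.2218) = 1.580 mg/L

1.58 mg/L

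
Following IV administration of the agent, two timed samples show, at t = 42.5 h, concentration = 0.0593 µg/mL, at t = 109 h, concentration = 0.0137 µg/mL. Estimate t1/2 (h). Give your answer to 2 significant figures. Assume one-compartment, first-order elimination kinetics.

31 h

k = ln(C₁/C₂) / (t₂ − t₁) = ln(0.0593/0.0137) / (109 − 42.5)
  = 1.465 / 66.50 = 0.02203 h⁻¹
t½ = ln2 / k = 0.693147 / 0.02203 = 31.46 h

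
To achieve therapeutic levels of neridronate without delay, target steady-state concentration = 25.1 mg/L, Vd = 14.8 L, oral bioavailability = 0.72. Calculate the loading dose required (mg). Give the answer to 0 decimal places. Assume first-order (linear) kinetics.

516 mg

LD = Css × Vd / F = 25.1 × 14.8 / 0.72 = 515.9 mg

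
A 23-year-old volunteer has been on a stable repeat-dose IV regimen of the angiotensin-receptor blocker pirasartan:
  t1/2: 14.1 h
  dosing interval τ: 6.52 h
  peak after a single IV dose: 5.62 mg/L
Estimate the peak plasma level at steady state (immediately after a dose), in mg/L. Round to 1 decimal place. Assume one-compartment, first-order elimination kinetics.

k = ln2 / t½ = 0.693147 / 14.1 = 0.04916 h⁻¹
e^(−kτ) = e^(−0.04916 × 6.52) = 0.7258
Accumulation ratio R = 1 / (1 − e^(−kτ)) = 1 / (1 − 0.7258) = 3.647
Steady-state peak = C₀ × R = 5.62 × 3.647 = 20.50 mg/L

20.5 mg/L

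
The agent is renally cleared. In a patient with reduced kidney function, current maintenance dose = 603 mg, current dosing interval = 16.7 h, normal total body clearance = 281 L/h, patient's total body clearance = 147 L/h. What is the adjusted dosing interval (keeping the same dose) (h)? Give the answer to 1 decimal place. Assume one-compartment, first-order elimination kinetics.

31.9 h

To keep the same average steady-state level, dosing rate must scale with clearance.
CL ratio = 147 / 281 = 0.5231
New interval (same dose) = 16.7 / 0.5231 = 31.93 h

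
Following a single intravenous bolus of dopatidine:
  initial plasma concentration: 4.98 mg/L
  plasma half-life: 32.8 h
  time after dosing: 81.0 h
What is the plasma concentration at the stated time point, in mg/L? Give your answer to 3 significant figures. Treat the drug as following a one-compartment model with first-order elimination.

0.899 mg/L

k = ln2 / t½ = 0.693147 / 32.8 = 0.02113 h⁻¹
C = C₀ · e^(−k·t) = 4.980 × e^(−0.02113 × 81.0)
  = 4.980 × 0.1806 = 0.8994 mg/L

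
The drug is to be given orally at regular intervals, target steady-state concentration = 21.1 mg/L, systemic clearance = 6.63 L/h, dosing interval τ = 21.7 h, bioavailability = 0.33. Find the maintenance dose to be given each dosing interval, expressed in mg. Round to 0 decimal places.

At steady state, F × (Dose/τ) = Css × CL.
Dose = Css × CL × τ / F = 21.1 × 6.630 × 21.7 / 0.33 = 9199 mg

9199 mg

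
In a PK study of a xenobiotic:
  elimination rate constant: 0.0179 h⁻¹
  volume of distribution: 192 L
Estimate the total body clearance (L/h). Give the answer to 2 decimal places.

CL = k × Vd = 0.0179 × 192 = 3.437 L/h

3.44 L/h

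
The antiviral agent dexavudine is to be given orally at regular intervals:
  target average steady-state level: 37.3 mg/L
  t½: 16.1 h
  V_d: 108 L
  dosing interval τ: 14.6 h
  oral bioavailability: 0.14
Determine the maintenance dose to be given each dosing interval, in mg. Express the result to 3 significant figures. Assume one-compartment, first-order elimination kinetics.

k = ln2 / t½ = 0.693147 / 16.1 = 0.04305 h⁻¹
CL = k × Vd = 0.04305 × 108 = 4.649 L/h
At steady state, F × (Dose/τ) = Css × CL.
Dose = Css × CL × τ / F = 37.3 × 4.649 × 14.6 / 0.14 = 18080 mg

18100 mg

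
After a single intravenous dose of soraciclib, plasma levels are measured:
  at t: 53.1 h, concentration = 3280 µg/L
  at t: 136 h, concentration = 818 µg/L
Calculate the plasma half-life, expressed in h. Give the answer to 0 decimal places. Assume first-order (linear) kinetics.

k = ln(C₁/C₂) / (t₂ − t₁) = ln(3280/818) / (136 − 53.1)
  = 1.389 / 82.90 = 0.01676 h⁻¹
t½ = ln2 / k = 0.693147 / 0.01676 = 41.36 h

41 h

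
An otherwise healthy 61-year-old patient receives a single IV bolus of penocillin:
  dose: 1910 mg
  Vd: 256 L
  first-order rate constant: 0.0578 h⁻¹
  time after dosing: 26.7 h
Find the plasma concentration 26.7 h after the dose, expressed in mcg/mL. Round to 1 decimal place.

1.6 mcg/mL

C₀ = Dose / Vd = 1910 / 256 = 7.461 mg/L
C = C₀ · e^(−k·t) = 7.461 × e^(−0.05780 × 26.7)
  = 7.461 × 0.2137 = 1.594 mg/L
(1.594 mg/L = 1.594 mcg/mL)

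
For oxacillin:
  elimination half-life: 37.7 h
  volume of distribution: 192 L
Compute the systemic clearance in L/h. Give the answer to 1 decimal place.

k = ln2 / t½ = 0.693147 / 37.7 = 0.01839 h⁻¹
CL = k × Vd = 0.01839 × 192 = 3.531 L/h

3.5 L/h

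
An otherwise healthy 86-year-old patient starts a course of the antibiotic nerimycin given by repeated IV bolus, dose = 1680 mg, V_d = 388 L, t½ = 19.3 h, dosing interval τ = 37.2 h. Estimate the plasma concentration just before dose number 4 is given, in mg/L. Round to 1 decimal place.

C₀ per dose = Dose / Vd = 1680 / 388 = 4.330 mg/L
k = ln2 / t½ = 0.693147 / 19.3 = 0.03591 h⁻¹
Fraction remaining after one interval: r = e^(−kτ) = e^(−0.03591 × 37.2) = 0.2629
Before dose 4, 3 doses have been given (aged 1τ, 2τ, 3τ).
C_trough = C₀ × (r + r² + … + r^3) = C₀ × r(1−r^3)/(1−r)
        = 4.330 × 0.2629 × (1 − 0.01817) / (1 − 0.2629) = 1.516 mg/L

1.5 mg/L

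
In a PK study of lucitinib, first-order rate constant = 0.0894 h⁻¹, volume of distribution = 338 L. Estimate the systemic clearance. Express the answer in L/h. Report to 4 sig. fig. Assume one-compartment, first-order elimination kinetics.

30.22 L/h

CL = k × Vd = 0.0894 × 338 = 30.22 L/h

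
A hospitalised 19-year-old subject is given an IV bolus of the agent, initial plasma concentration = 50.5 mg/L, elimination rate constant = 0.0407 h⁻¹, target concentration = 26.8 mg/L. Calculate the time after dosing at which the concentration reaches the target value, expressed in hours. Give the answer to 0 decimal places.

t = ln(C₀ / C) / k = ln(50.50 / 26.8) / 0.04070
  = ln(1.884) / 0.04070 = 0.6334 / 0.04070 = 15.56 h

16 h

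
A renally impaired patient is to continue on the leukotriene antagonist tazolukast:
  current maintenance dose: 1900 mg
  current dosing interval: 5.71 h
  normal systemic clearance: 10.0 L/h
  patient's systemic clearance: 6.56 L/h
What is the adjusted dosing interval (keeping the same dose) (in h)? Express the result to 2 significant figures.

To keep the same average steady-state level, dosing rate must scale with clearance.
CL ratio = 6.56 / 10.0 = 0.6560
New interval (same dose) = 5.71 / 0.6560 = 8.704 h

8.7 h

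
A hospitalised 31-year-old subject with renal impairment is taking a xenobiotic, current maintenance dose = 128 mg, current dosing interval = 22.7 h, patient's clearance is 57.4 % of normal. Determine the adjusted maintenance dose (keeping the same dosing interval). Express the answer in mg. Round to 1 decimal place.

73.5 mg

To keep the same average steady-state level, dosing rate must scale with clearance.
CL ratio = 57.4 / 100 = 0.5740
New dose (same interval) = 128 × 0.5740 = 73.47 mg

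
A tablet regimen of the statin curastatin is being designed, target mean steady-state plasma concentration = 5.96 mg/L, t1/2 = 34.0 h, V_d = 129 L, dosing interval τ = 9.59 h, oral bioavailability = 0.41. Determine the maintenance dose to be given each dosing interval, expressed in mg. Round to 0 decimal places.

367 mg

k = ln2 / t½ = 0.693147 / 34.0 = 0.02039 h⁻¹
CL = k × Vd = 0.02039 × 129 = 2.630 L/h
At steady state, F × (Dose/τ) = Css × CL.
Dose = Css × CL × τ / F = 5.96 × 2.630 × 9.59 / 0.41 = 366.6 mg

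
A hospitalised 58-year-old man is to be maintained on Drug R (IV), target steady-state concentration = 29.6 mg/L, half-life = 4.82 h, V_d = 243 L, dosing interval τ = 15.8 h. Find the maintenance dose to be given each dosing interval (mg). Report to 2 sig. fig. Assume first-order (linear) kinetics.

16000 mg

k = ln2 / t½ = 0.693147 / 4.82 = 0.1438 h⁻¹
CL = k × Vd = 0.1438 × 243 = 34.94 L/h
At steady state, Dose/τ = Css × CL.
Dose = Css × CL × τ = 29.6 × 34.94 × 15.8 = 16340 mg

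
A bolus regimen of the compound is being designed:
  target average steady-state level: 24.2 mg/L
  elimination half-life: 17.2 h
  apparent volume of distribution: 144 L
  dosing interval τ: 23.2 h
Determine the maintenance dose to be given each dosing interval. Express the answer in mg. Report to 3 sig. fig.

k = ln2 / t½ = 0.693147 / 17.2 = 0.04030 h⁻¹
CL = k × Vd = 0.04030 × 144 = 5.803 L/h
At steady state, Dose/τ = Css × CL.
Dose = Css × CL × τ = 24.2 × 5.803 × 23.2 = 3258 mg

3260 mg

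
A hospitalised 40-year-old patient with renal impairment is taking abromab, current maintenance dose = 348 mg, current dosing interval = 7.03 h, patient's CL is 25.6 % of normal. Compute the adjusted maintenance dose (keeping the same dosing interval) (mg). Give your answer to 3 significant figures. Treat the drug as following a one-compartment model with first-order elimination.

To keep the same average steady-state level, dosing rate must scale with clearance.
CL ratio = 25.6 / 100 = 0.2560
New dose (same interval) = 348 × 0.2560 = 89.09 mg

89.1 mg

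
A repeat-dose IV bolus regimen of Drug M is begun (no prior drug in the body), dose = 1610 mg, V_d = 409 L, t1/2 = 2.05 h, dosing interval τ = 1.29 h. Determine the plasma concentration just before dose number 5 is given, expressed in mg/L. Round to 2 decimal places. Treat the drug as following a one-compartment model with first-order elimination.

C₀ per dose = Dose / Vd = 1610 / 409 = 3.936 mg/L
k = ln2 / t½ = 0.693147 / 2.05 = 0.3381 h⁻¹
Fraction remaining after one interval: r = e^(−kτ) = e^(−0.3381 × 1.29) = 0.6465
Before dose 5, 4 doses have been given (aged 1τ, 2τ, 3τ, 4τ).
C_trough = C₀ × (r + r² + … + r^4) = C₀ × r(1−r^4)/(1−r)
        = 3.936 × 0.6465 × (1 − 0.1747) / (1 − 0.6465) = 5.941 mg/L

5.94 mg/L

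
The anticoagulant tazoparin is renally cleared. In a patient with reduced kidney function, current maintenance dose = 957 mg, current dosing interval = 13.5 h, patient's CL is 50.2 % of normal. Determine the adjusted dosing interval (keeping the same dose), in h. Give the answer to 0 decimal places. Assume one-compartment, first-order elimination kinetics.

27 h

To keep the same average steady-state level, dosing rate must scale with clearance.
CL ratio = 50.2 / 100 = 0.5020
New interval (same dose) = 13.5 / 0.5020 = 26.89 h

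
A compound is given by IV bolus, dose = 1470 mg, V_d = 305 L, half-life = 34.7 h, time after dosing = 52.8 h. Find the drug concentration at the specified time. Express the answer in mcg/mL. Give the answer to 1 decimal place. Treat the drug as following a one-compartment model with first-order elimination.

C₀ = Dose / Vd = 1470 / 305 = 4.820 mg/L
k = ln2 / t½ = 0.693147 / 34.7 = 0.01998 h⁻¹
C = C₀ · e^(−k·t) = 4.820 × e^(−0.01998 × 52.8)
  = 4.820 × 0.3482 = 1.678 mg/L
(1.678 mg/L = 1.678 mcg/mL)

1.7 mcg/mL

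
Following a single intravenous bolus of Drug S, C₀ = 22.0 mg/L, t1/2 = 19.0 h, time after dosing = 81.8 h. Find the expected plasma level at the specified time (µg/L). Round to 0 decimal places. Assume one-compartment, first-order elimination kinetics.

k = ln2 / t½ = 0.693147 / 19.0 = 0.03648 h⁻¹
C = C₀ · e^(−k·t) = 22.00 × e^(−0.03648 × 81.8)
  = 22.00 × 0.05059 = 1.113 mg/L
Convert: 1.113 mg/L × 1000 = 1113 µg/L

1113 µg/L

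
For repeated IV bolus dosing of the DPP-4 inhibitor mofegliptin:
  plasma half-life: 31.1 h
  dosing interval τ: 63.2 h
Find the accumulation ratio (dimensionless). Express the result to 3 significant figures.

k = ln2 / t½ = 0.693147 / 31.1 = 0.02229 h⁻¹
e^(−kτ) = e^(−0.02229 × 63.2) = 0.2445
Accumulation ratio R = 1 / (1 − e^(−kτ)) = 1 / (1 − 0.2445) = 1.324

1.32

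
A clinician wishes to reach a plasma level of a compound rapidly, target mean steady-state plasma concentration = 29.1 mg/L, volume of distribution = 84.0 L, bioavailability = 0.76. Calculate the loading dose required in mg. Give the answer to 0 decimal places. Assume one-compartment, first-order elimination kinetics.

LD = Css × Vd / F = 29.1 × 84.0 / 0.76 = 3216 mg

3216 mg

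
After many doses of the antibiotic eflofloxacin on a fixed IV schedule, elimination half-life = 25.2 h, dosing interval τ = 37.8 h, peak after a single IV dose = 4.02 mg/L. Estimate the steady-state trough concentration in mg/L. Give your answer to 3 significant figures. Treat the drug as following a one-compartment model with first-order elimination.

2.20 mg/L

k = ln2 / t½ = 0.693147 / 25.2 = 0.02751 h⁻¹
e^(−kτ) = e^(−0.02751 × 37.8) = 0.3535
Accumulation ratio R = 1 / (1 − e^(−kτ)) = 1 / (1 − 0.3535) = 1.547
Steady-state trough = C₀ × R × e^(−kτ) = 4.02 × 1.547 × 0.3535 = 2.198 mg/L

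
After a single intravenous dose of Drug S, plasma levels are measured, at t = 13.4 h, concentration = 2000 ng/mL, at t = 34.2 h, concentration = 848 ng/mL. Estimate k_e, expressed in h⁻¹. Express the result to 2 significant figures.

k = ln(C₁/C₂) / (t₂ − t₁) = ln(2000/848) / (34.2 − 13.4)
  = 0.8580 / 20.80 = 0.04125 h⁻¹

0.041 h⁻¹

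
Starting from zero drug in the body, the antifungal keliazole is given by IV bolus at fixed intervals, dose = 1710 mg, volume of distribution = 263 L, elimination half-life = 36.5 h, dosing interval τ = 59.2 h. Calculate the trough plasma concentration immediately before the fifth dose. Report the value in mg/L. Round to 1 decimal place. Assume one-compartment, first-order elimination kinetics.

C₀ per dose = Dose / Vd = 1710 / 263 = 6.502 mg/L
k = ln2 / t½ = 0.693147 / 36.5 = 0.01899 h⁻¹
Fraction remaining after one interval: r = e^(−kτ) = e^(−0.01899 × 59.2) = 0.3249
Before dose 5, 4 doses have been given (aged 1τ, 2τ, 3τ, 4τ).
C_trough = C₀ × (r + r² + … + r^4) = C₀ × r(1−r^4)/(1−r)
        = 6.502 × 0.3249 × (1 − 0.01114) / (1 − 0.3249) = 3.094 mg/L

3.1 mg/L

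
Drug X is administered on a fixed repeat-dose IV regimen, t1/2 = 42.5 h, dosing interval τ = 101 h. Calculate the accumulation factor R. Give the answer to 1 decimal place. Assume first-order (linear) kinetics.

1.2

k = ln2 / t½ = 0.693147 / 42.5 = 0.01631 h⁻¹
e^(−kτ) = e^(−0.01631 × 101) = 0.1926
Accumulation ratio R = 1 / (1 − e^(−kτ)) = 1 / (1 − 0.1926) = 1.239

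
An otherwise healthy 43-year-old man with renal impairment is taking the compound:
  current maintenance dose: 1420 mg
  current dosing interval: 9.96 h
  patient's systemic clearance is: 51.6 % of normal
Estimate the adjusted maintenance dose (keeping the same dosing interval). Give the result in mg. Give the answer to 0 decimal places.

733 mg

To keep the same average steady-state level, dosing rate must scale with clearance.
CL ratio = 51.6 / 100 = 0.5160
New dose (same interval) = 1420 × 0.5160 = 732.7 mg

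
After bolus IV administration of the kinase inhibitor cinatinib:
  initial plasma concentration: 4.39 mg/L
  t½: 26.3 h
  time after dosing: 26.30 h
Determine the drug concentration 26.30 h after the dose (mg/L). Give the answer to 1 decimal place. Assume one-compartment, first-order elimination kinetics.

k = ln2 / t½ = 0.693147 / 26.3 = 0.02636 h⁻¹
t / t½ = 26.30 / 26.3 = 1 half-lives
C = C₀ × (1/2)^1 = 4.390 × 0.5000 = 2.195 mg/L

2.2 mg/L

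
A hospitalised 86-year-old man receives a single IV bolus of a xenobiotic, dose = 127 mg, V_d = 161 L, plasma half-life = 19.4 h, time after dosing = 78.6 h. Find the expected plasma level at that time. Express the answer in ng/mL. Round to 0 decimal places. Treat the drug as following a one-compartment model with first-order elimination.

C₀ = Dose / Vd = 127.0 / 161 = 0.7888 mg/L
k = ln2 / t½ = 0.693147 / 19.4 = 0.03573 h⁻¹
C = C₀ · e^(−k·t) = 0.7888 × e^(−0.03573 × 78.6)
  = 0.7888 × 0.06030 = 0.04756 mg/L
Convert: 0.04756 mg/L × 1000 = 47.56 ng/mL

48 ng/mL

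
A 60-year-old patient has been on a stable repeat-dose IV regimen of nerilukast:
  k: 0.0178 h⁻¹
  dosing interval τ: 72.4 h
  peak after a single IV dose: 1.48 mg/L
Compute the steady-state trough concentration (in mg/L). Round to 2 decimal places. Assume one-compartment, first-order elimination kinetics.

0.56 mg/L

e^(−kτ) = e^(−0.01780 × 72.4) = 0.2756
Accumulation ratio R = 1 / (1 − e^(−kτ)) = 1 / (1 − 0.2756) = 1.380
Steady-state trough = C₀ × R × e^(−kτ) = 1.48 × 1.380 × 0.2756 = 0.5629 mg/L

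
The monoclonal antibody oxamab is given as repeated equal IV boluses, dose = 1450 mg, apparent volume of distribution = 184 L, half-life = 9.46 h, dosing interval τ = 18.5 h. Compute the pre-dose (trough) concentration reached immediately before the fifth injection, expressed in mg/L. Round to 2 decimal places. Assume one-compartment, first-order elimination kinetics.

C₀ per dose = Dose / Vd = 1450 / 184 = 7.880 mg/L
k = ln2 / t½ = 0.693147 / 9.46 = 0.07327 h⁻¹
Fraction remaining after one interval: r = e^(−kτ) = e^(−0.07327 × 18.5) = 0.2578
Before dose 5, 4 doses have been given (aged 1τ, 2τ, 3τ, 4τ).
C_trough = C₀ × (r + r² + … + r^4) = C₀ × r(1−r^4)/(1−r)
        = 7.880 × 0.2578 × (1 − 0.004417) / (1 − 0.2578) = 2.725 mg/L

2.73 mg/L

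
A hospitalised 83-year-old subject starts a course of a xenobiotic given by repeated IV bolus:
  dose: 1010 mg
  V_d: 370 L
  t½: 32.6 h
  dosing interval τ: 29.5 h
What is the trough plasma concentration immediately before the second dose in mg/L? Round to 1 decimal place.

C₀ per dose = Dose / Vd = 1010 / 370 = 2.730 mg/L
k = ln2 / t½ = 0.693147 / 32.6 = 0.02126 h⁻¹
Fraction remaining after one interval: r = e^(−kτ) = e^(−0.02126 × 29.5) = 0.5341
Before dose 2, 1 dose has been given (aged 1τ).
C_trough = C₀ × r = 2.730 × 0.5341 = 1.458 mg/L

1.5 mg/L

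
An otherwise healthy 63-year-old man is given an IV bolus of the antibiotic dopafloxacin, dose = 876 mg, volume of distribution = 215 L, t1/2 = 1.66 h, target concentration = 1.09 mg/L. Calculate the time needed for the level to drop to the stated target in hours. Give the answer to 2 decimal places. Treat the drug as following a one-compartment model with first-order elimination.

C₀ = Dose / Vd = 876.0 / 215 = 4.074 mg/L
k = ln2 / t½ = 0.693147 / 1.66 = 0.4176 h⁻¹
t = ln(C₀ / C) / k = ln(4.074 / 1.09) / 0.4176
  = ln(3.738) / 0.4176 = 1.319 / 0.4176 = 3.159 h

3.16 h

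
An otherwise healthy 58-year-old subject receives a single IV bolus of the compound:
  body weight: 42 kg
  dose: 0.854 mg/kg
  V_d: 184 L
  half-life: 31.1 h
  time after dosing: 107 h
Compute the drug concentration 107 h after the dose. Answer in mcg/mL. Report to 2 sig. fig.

Total dose = 0.854 × 42 = 35.87 mg
C₀ = Dose / Vd = 35.87 / 184 = 0.1949 mg/L
k = ln2 / t½ = 0.693147 / 31.1 = 0.02229 h⁻¹
C = C₀ · e^(−k·t) = 0.1949 × e^(−0.02229 × 107)
  = 0.1949 × 0.09209 = 0.01795 mg/L
(0.01795 mg/L = 0.01795 mcg/mL)

0.018 mcg/mL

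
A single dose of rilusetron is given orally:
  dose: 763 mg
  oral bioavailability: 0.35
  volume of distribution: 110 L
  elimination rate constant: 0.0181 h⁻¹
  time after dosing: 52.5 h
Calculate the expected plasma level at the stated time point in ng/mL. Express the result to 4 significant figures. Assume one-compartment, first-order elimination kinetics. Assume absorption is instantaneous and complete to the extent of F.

Amount reaching circulation = F × Dose = 0.35 × 763.0 = 267.1 mg
C₀ = F·Dose / Vd = 267.1 / 110 = 2.428 mg/L
C = C₀ · e^(−k·t) = 2.428 × e^(−0.01810 × 52.5)
  = 2.428 × 0.3866 = 0.9387 mg/L
Convert: 0.9387 mg/L × 1000 = 938.7 ng/mL

938.7 ng/mL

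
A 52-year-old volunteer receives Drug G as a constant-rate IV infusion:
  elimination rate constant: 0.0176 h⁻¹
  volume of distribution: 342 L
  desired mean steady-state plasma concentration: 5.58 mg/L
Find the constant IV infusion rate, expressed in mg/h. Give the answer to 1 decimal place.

CL = k × Vd = 0.01760 × 342 = 6.019 L/h
At steady state, infusion rate R₀ = Css × CL = 5.58 × 6.019 = 33.59 mg/h

33.6 mg/h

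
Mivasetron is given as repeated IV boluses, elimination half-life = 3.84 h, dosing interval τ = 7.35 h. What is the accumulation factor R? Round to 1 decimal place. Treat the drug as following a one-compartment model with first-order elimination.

1.4

k = ln2 / t½ = 0.693147 / 3.84 = 0.1805 h⁻¹
e^(−kτ) = e^(−0.1805 × 7.35) = 0.2654
Accumulation ratio R = 1 / (1 − e^(−kτ)) = 1 / (1 − 0.2654) = 1.361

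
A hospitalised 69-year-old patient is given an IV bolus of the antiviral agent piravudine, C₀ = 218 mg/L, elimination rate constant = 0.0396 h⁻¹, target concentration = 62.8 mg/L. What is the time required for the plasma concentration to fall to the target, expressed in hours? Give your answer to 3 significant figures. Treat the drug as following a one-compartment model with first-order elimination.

t = ln(C₀ / C) / k = ln(218.0 / 62.8) / 0.03960
  = ln(3.471) / 0.03960 = 1.244 / 0.03960 = 31.41 h

31.4 h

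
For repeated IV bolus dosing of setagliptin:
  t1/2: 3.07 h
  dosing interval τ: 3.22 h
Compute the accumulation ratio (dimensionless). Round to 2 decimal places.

k = ln2 / t½ = 0.693147 / 3.07 = 0.2258 h⁻¹
e^(−kτ) = e^(−0.2258 × 3.22) = 0.4833
Accumulation ratio R = 1 / (1 − e^(−kτ)) = 1 / (1 − 0.4833) = 1.935

1.94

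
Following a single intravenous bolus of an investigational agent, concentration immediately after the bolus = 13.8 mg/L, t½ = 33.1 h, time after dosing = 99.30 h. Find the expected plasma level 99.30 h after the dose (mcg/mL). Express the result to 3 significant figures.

k = ln2 / t½ = 0.693147 / 33.1 = 0.02094 h⁻¹
t / t½ = 99.30 / 33.1 = 3 half-lives
C = C₀ × (1/2)^3 = 13.80 × 0.1250 = 1.725 mg/L
(1.725 mg/L = 1.725 mcg/mL)

1.73 mcg/mL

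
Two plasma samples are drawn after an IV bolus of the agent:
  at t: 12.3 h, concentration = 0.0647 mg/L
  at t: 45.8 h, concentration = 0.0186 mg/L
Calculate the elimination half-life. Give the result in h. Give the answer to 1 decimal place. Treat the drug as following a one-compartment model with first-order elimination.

k = ln(C₁/C₂) / (t₂ − t₁) = ln(0.0647/0.0186) / (45.8 − 12.3)
  = 1.247 / 33.50 = 0.03722 h⁻¹
t½ = ln2 / k = 0.693147 / 0.03722 = 18.62 h

18.6 h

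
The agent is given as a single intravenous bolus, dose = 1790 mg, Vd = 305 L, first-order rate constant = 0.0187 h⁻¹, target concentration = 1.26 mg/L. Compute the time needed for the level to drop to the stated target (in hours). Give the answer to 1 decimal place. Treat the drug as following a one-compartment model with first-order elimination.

C₀ = Dose / Vd = 1790 / 305 = 5.869 mg/L
t = ln(C₀ / C) / k = ln(5.869 / 1.26) / 0.01870
  = ln(4.658) / 0.01870 = 1.539 / 0.01870 = 82.30 h

82.3 h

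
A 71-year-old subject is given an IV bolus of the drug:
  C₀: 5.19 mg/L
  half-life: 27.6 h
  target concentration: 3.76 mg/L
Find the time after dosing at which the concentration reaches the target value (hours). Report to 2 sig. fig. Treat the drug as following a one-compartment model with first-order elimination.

13 h

k = ln2 / t½ = 0.693147 / 27.6 = 0.02511 h⁻¹
t = ln(C₀ / C) / k = ln(5.190 / 3.76) / 0.02511
  = ln(1.380) / 0.02511 = 0.3221 / 0.02511 = 12.83 h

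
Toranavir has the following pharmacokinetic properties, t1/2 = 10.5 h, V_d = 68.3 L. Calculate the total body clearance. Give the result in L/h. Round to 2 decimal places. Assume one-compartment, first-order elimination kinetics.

4.51 L/h

k = ln2 / t½ = 0.693147 / 10.5 = 0.06601 h⁻¹
CL = k × Vd = 0.06601 × 68.3 = 4.508 L/h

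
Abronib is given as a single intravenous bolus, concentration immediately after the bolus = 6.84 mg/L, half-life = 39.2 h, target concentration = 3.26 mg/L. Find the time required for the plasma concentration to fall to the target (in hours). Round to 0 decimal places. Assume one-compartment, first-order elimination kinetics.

42 h

k = ln2 / t½ = 0.693147 / 39.2 = 0.01768 h⁻¹
t = ln(C₀ / C) / k = ln(6.840 / 3.26) / 0.01768
  = ln(2.098) / 0.01768 = 0.7410 / 0.01768 = 41.91 h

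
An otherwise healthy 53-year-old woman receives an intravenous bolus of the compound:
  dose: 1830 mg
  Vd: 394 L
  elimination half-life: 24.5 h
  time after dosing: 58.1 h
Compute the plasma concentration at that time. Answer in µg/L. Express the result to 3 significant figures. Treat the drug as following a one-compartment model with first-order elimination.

C₀ = Dose / Vd = 1830 / 394 = 4.645 mg/L
k = ln2 / t½ = 0.693147 / 24.5 = 0.02829 h⁻¹
C = C₀ · e^(−k·t) = 4.645 × e^(−0.02829 × 58.1)
  = 4.645 × 0.1933 = 0.8979 mg/L
Convert: 0.8979 mg/L × 1000 = 897.9 µg/L

898 µg/L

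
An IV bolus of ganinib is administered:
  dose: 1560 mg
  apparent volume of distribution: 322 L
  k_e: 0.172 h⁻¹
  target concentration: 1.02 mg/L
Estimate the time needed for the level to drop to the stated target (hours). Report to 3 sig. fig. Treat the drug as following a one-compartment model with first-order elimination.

C₀ = Dose / Vd = 1560 / 322 = 4.845 mg/L
t = ln(C₀ / C) / k = ln(4.845 / 1.02) / 0.1720
  = ln(4.750) / 0.1720 = 1.558 / 0.1720 = 9.058 h

9.06 h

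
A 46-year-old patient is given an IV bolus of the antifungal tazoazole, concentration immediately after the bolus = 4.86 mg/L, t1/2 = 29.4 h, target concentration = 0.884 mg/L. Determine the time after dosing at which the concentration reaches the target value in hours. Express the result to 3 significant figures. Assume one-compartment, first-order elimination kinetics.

k = ln2 / t½ = 0.693147 / 29.4 = 0.02358 h⁻¹
t = ln(C₀ / C) / k = ln(4.860 / 0.884) / 0.02358
  = ln(5.498) / 0.02358 = 1.704 / 0.02358 = 72.26 h

72.3 h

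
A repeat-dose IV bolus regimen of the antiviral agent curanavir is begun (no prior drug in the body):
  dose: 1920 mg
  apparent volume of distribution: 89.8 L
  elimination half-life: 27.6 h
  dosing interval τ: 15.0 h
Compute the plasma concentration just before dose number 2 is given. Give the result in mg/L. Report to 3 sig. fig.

C₀ per dose = Dose / Vd = 1920 / 89.8 = 21.38 mg/L
k = ln2 / t½ = 0.693147 / 27.6 = 0.02511 h⁻¹
Fraction remaining after one interval: r = e^(−kτ) = e^(−0.02511 × 15.0) = 0.6862
Before dose 2, 1 dose has been given (aged 1τ).
C_trough = C₀ × r = 21.38 × 0.6862 = 14.67 mg/L

14.7 mg/L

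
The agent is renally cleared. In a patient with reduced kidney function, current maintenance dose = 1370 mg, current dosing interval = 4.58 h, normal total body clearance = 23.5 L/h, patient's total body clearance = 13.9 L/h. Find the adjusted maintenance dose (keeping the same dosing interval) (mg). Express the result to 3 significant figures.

810 mg

To keep the same average steady-state level, dosing rate must scale with clearance.
CL ratio = 13.9 / 23.5 = 0.5915
New dose (same interval) = 1370 × 0.5915 = 810.4 mg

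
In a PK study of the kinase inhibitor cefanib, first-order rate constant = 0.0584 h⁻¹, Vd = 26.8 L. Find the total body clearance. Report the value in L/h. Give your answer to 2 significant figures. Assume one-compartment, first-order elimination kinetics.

1.6 L/h

CL = k × Vd = 0.0584 × 26.8 = 1.565 L/h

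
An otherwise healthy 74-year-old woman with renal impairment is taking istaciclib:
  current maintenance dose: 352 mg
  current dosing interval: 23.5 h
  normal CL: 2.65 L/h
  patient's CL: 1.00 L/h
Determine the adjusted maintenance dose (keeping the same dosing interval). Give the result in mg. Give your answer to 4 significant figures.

132.8 mg

To keep the same average steady-state level, dosing rate must scale with clearance.
CL ratio = 1.00 / 2.65 = 0.3774
New dose (same interval) = 352 × 0.3774 = 132.8 mg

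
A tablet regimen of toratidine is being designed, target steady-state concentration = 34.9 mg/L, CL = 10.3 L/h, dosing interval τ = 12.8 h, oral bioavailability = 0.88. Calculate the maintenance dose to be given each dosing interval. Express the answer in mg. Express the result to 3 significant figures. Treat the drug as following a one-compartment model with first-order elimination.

At steady state, F × (Dose/τ) = Css × CL.
Dose = Css × CL × τ / F = 34.9 × 10.30 × 12.8 / 0.88 = 5229 mg

5230 mg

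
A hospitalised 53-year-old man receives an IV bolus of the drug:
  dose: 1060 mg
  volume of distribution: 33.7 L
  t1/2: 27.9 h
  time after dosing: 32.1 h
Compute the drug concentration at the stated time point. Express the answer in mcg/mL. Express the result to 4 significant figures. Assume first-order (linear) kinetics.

14.17 mcg/mL

C₀ = Dose / Vd = 1060 / 33.7 = 31.45 mg/L
k = ln2 / t½ = 0.693147 / 27.9 = 0.02484 h⁻¹
C = C₀ · e^(−k·t) = 31.45 × e^(−0.02484 × 32.1)
  = 31.45 × 0.4505 = 14.17 mg/L
(14.17 mg/L = 14.17 mcg/mL)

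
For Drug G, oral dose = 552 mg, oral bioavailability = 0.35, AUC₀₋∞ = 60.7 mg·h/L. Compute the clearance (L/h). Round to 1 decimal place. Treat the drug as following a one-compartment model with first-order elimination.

CL = F·Dose / AUC = 0.35 × 552 / 60.7 = 3.183 L/h

3.2 L/h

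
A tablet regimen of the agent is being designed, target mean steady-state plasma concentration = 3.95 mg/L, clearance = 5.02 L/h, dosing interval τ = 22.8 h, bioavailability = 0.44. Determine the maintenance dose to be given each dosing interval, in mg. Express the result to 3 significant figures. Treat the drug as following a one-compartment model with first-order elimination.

1030 mg

At steady state, F × (Dose/τ) = Css × CL.
Dose = Css × CL × τ / F = 3.95 × 5.020 × 22.8 / 0.44 = 1028 mg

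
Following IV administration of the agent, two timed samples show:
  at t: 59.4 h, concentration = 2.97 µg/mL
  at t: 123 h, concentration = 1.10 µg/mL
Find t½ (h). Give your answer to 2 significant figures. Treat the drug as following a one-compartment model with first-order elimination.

k = ln(C₁/C₂) / (t₂ − t₁) = ln(2.97/1.10) / (123 − 59.4)
  = 0.9933 / 63.60 = 0.01562 h⁻¹
t½ = ln2 / k = 0.693147 / 0.01562 = 44.38 h

44 h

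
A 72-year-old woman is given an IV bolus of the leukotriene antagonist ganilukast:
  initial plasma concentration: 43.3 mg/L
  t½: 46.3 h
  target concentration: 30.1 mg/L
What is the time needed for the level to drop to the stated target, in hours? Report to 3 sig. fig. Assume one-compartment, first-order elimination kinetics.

k = ln2 / t½ = 0.693147 / 46.3 = 0.01497 h⁻¹
t = ln(C₀ / C) / k = ln(43.30 / 30.1) / 0.01497
  = ln(1.439) / 0.01497 = 0.3639 / 0.01497 = 24.31 h

24.3 h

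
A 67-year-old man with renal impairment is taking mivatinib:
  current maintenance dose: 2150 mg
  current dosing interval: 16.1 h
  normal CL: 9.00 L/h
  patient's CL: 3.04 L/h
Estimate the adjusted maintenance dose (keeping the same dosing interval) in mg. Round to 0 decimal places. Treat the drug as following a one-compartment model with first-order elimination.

To keep the same average steady-state level, dosing rate must scale with clearance.
CL ratio = 3.04 / 9.00 = 0.3378
New dose (same interval) = 2150 × 0.3378 = 726.3 mg

726 mg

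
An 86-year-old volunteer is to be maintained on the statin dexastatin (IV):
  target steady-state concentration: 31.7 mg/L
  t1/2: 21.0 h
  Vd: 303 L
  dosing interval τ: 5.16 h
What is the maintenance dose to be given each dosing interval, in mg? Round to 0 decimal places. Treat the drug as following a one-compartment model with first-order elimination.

k = ln2 / t½ = 0.693147 / 21.0 = 0.03301 h⁻¹
CL = k × Vd = 0.03301 × 303 = 10.00 L/h
At steady state, Dose/τ = Css × CL.
Dose = Css × CL × τ = 31.7 × 10.00 × 5.16 = 1636 mg

1636 mg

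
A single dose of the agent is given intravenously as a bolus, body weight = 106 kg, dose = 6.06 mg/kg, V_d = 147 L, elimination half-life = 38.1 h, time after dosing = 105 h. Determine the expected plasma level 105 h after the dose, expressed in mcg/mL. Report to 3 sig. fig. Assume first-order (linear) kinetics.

Total dose = 6.06 × 106 = 642.4 mg
C₀ = Dose / Vd = 642.4 / 147 = 4.370 mg/L
k = ln2 / t½ = 0.693147 / 38.1 = 0.01819 h⁻¹
C = C₀ · e^(−k·t) = 4.370 × e^(−0.01819 × 105)
  = 4.370 × 0.1481 = 0.6472 mg/L
(0.6472 mg/L = 0.6472 mcg/mL)

0.647 mcg/mL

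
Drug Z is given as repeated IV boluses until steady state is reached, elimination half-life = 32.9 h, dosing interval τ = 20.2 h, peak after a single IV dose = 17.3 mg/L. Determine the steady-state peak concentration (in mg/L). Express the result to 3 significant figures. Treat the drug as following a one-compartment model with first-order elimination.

k = ln2 / t½ = 0.693147 / 32.9 = 0.02107 h⁻¹
e^(−kτ) = e^(−0.02107 × 20.2) = 0.6534
Accumulation ratio R = 1 / (1 − e^(−kτ)) = 1 / (1 − 0.6534) = 2.885
Steady-state peak = C₀ × R = 17.3 × 2.885 = 49.91 mg/L

49.9 mg/L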